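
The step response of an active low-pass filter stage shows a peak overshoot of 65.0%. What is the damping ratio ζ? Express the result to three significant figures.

ζ ≈ 0.136

ζ = −ln(OS)/√(π² + (ln OS)²). With OS = 0.650, ln OS = −0.4308 and ζ = 0.4308/3.171 = 0.136.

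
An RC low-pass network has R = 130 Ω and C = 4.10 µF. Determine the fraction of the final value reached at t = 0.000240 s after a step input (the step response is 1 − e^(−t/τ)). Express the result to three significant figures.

τ = RC = 130 × 4.10 µF = 0.000533 s.
y(t)/y_∞ = 1 − e^(−t/τ) = 1 − e^(−0.000240/0.000533) = 1 − e^(−0.450) = 0.363.

y/y_∞ ≈ 0.363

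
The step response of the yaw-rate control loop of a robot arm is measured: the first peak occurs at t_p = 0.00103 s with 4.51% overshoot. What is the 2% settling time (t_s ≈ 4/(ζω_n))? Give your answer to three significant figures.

t_s ≈ 0.00133 s

From the overshoot, ζ = −ln(OS)/√(π²+ln²(OS)) = 0.702.
t_p = π/ω_d ⇒ ω_d = 3050 rad/s; then ω_n = ω_d/√(1−ζ²) = 4280 rad/s.
t_s ≈ 4/(ζω_n) = 4/(0.702·4280) = 0.00133 s.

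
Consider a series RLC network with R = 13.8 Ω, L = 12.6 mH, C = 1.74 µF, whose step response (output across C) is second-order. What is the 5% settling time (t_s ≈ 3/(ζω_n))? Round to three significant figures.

For a series RLC circuit (capacitor voltage as output), ω_n = 1/√(LC) = 1/√(12.6 mH · 1.74 µF) = 6750 rad/s.
ζ = (R/2)·√(C/L) = (13.8/2)·√(1.74 µF/12.6 mH) = 0.0811.
t_s ≈ 3/(ζω_n) = 0.00548 s.

t_s ≈ 0.00548 s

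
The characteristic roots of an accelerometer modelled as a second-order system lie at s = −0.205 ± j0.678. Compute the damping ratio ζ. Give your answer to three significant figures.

With σ = 0.205, ω_d = 0.678: ω_n = √(σ²+ω_d²) = 0.708 rad/s, ζ = σ/ω_n = 0.289.

ζ ≈ 0.289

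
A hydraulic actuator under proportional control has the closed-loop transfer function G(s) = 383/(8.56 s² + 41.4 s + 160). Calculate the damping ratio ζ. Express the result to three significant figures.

ζ ≈ 0.559

Dividing through by 8.56: denominator becomes s² + 4.836 s + 18.69.
So ω_n = √18.69 = 4.32 rad/s and ζ = 4.836/(2·4.32) = 0.559.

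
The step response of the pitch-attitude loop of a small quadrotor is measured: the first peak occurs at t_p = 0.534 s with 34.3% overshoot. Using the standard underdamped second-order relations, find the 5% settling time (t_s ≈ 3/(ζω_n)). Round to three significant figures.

From the overshoot, ζ = −ln(OS)/√(π²+ln²(OS)) = 0.322.
From t_p = π/ω_d, ω_d = π/0.534 = 5.88 rad/s, so ω_n = ω_d/√(1−ζ²) = 6.22 rad/s.
t_s ≈ 3/(ζω_n) = 3/(0.322·6.22) = 1.50 s.

t_s ≈ 1.50 s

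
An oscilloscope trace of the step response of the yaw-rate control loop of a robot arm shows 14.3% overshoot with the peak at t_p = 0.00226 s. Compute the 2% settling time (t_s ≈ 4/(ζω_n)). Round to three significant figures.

t_s ≈ 0.00465 s

ζ from %OS: ζ = |ln 0.143|/√(π²+ln²0.143) = 0.526.
t_p = π/ω_d ⇒ ω_d = 1390 rad/s; then ω_n = ω_d/√(1−ζ²) = 1630 rad/s.
t_s ≈ 4/(ζω_n) = 4/(0.526·1630) = 0.00465 s.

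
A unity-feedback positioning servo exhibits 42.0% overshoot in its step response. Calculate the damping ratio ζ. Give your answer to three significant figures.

ζ ≈ 0.266

From %OS = 100·exp(−πζ/√(1−ζ²)), invert to get ζ = −ln(OS)/√(π² + ln²(OS)) with OS = 0.420.
−ln 0.420 = 0.8675, so ζ = 0.8675/√(π² + 0.7526) = 0.266.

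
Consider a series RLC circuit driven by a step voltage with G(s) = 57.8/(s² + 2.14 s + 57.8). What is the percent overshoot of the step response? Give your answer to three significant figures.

ω_n = √57.8 = 7.60 rad/s; ζ = 2.14/(2·7.60) = 0.141.
%OS = 100 e^{−πζ/√(1−ζ²)} with ζ = 0.141 gives 64.0%.

%OS ≈ 64.0%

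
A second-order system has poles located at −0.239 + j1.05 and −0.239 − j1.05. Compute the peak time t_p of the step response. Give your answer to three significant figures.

t_p = π/ω_d with ω_d = 1.05 (the imaginary part), so t_p = 2.99 s.

t_p ≈ 2.99 s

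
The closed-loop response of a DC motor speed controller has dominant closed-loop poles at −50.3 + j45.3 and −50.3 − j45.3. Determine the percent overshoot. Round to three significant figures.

With σ = 50.3, ω_d = 45.3: ω_n = √(σ²+ω_d²) = 67.7 rad/s, ζ = σ/ω_n = 0.743.
Overshoot: exp(−π·0.743/√(1−0.743²)) = 0.0306, i.e. 3.06%.

%OS ≈ 3.06%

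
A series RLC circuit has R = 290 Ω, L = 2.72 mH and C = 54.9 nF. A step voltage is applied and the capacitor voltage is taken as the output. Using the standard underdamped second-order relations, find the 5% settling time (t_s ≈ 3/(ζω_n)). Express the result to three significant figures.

t_s ≈ 0.0000563 s

For a series RLC circuit (capacitor voltage as output), ω_n = 1/√(LC) = 1/√(2.72 mH · 54.9 nF) = 81800 rad/s.
ζ = (R/2)·√(C/L) = (290/2)·√(54.9 nF/2.72 mH) = 0.651.
t_s ≈ 3/(ζω_n) = 0.0000563 s.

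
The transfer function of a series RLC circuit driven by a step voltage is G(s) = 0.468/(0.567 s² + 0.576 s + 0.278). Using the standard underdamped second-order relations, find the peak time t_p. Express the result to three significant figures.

t_p ≈ 6.52 s

Dividing through by 0.567: denominator becomes s² + 1.016 s + 0.4903.
So ω_n = √0.4903 = 0.700 rad/s and ζ = 1.016/(2·0.700) = 0.725.
ω_d = ω_n√(1−ζ²) = 0.482 rad/s. t_p = π/ω_d = 6.52 s.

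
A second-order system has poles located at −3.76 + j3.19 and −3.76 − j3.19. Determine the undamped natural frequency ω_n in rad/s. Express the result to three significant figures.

|pole| = ω_n = √(3.76² + 3.19²) = 4.93 rad/s; ζ = cos θ = σ/ω_n = 0.763.

ω_n ≈ 4.93 rad/s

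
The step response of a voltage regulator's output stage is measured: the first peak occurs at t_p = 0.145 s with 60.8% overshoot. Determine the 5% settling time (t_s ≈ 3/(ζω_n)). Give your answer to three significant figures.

The overshoot fixes ζ = −ln(OS)/√(π²+ln²(OS)) = 0.156.
t_p = π/ω_d ⇒ ω_d = 21.7 rad/s; then ω_n = ω_d/√(1−ζ²) = 21.9 rad/s.
t_s ≈ 3/(ζω_n) = 3/(0.156·21.9) = 0.874 s.

t_s ≈ 0.874 s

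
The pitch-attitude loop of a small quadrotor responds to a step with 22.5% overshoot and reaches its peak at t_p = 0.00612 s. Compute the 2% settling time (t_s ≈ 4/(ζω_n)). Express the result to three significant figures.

t_s ≈ 0.0164 s

ζ from %OS: ζ = |ln 0.225|/√(π²+ln²0.225) = 0.429.
t_p = π/ω_d ⇒ ω_d = 513 rad/s; then ω_n = ω_d/√(1−ζ²) = 568 rad/s.
t_s ≈ 4/(ζω_n) = 4/(0.429·568) = 0.0164 s.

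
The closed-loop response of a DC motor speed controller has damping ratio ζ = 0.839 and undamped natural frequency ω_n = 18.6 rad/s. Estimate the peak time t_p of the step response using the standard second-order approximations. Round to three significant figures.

t_p ≈ 0.310 s

The damped frequency is ω_d = ω_n√(1−ζ²) = 18.6·√(1−0.704) = 10.1 rad/s.
Peak time t_p = π/ω_d = π/10.1 = 0.310 s.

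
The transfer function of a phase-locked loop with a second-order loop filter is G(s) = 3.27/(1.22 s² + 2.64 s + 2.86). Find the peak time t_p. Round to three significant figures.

t_p ≈ 2.90 s

Dividing through by 1.22: denominator becomes s² + 2.164 s + 2.344.
So ω_n = √2.344 = 1.53 rad/s and ζ = 2.164/(2·1.53) = 0.707.
ω_d = ω_n√(1−ζ²) = 1.08 rad/s. t_p = π/ω_d = 2.90 s.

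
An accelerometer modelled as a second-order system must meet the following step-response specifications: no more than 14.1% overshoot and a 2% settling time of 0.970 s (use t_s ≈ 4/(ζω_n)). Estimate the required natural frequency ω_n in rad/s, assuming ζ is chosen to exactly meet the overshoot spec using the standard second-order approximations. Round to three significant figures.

ω_n ≈ 7.79 rad/s

Inverting the overshoot relation: ζ = |ln 0.141|/√(π² + ln²0.141) = 0.529.
Then ω_n = 4/(ζ t_s) = 4/(0.529 × 0.970) = 7.79 rad/s.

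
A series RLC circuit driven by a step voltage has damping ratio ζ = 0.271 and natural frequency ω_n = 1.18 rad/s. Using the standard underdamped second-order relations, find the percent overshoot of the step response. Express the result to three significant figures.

%OS ≈ 41.3%

For an underdamped second-order system, %OS = 100·exp(−πζ/√(1−ζ²)).
πζ/√(1−ζ²) = π·0.271/√(1−0.0734) = 0.8845, so %OS = 100·e^(−0.8845) = 41.3%.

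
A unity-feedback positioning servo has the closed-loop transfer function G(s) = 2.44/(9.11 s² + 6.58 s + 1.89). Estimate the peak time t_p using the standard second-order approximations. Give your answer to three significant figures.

t_p ≈ 11.3 s

Dividing through by 9.11: denominator becomes s² + 0.7223 s + 0.2075.
So ω_n = √0.2075 = 0.455 rad/s and ζ = 0.7223/(2·0.455) = 0.793.
ω_d = ω_n√(1−ζ²) = 0.278 rad/s. t_p = π/ω_d = 11.3 s.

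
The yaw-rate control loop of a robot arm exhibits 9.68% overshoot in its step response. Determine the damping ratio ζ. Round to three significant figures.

ζ ≈ 0.597

Inverting the overshoot relation: ζ = |ln 0.0968|/√(π² + ln²0.0968) = 0.597.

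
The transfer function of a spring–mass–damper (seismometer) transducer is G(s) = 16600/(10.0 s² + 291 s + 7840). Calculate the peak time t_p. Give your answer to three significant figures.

t_p ≈ 0.131 s

Dividing through by 10.0: denominator becomes s² + 29.10 s + 784.0.
So ω_n = √784.0 = 28.0 rad/s and ζ = 29.10/(2·28.0) = 0.520.
The damped frequency ω_d = ω_n√(1−ζ²) = 23.9 rad/s. t_p = π/ω_d = 0.131 s.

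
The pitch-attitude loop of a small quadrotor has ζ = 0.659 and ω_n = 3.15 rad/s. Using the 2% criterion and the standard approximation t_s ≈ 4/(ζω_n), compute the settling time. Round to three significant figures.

t_s ≈ 4/(ζω_n) = 4/(0.659 × 3.15) = 1.93 s.

t_s ≈ 1.93 s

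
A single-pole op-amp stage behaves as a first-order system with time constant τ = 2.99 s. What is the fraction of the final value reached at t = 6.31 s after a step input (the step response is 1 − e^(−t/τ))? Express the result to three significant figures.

y/y_∞ ≈ 0.879

y(t)/y_∞ = 1 − e^(−t/τ) = 1 − e^(−6.31/2.99) = 1 − e^(−2.11) = 0.879.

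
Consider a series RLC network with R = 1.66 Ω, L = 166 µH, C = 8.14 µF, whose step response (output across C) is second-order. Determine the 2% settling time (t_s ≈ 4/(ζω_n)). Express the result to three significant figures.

t_s ≈ 0.000800 s

For a series RLC circuit (capacitor voltage as output), ω_n = 1/√(LC) = 1/√(166 µH · 8.14 µF) = 27200 rad/s.
ζ = (R/2)·√(C/L) = (1.66/2)·√(8.14 µF/166 µH) = 0.184.
t_s ≈ 4/(ζω_n) = 0.000800 s.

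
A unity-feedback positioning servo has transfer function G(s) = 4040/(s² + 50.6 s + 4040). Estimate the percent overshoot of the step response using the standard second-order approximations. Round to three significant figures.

%OS ≈ 25.6%

ω_n = √4040 = 63.6 rad/s; ζ = 50.6/(2·63.6) = 0.398.
Overshoot: exp(−π·0.398/√(1−0.398²)) = 0.256, i.e. 25.6%.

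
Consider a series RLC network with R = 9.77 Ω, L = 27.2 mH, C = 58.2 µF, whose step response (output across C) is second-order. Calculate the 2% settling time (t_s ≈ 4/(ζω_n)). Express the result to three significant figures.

For a series RLC circuit (capacitor voltage as output), ω_n = 1/√(LC) = 1/√(27.2 mH · 58.2 µF) = 795 rad/s.
ζ = (R/2)·√(C/L) = (9.77/2)·√(58.2 µF/27.2 mH) = 0.226.
t_s ≈ 4/(ζω_n) = 0.0223 s.

t_s ≈ 0.0223 s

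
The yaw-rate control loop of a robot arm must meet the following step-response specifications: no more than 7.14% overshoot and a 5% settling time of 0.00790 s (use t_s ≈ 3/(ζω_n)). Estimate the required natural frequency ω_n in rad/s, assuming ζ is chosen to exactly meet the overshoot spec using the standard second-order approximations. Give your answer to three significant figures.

ω_n ≈ 590 rad/s

Inverting the overshoot relation: ζ = |ln 0.0714|/√(π² + ln²0.0714) = 0.643.
From t_s ≈ 3/(ζω_n): ω_n = 3/(ζ·t_s) = 3/(0.643·0.00790) = 590 rad/s.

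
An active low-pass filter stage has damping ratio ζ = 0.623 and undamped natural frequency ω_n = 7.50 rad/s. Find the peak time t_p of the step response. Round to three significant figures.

t_p ≈ 0.535 s

The damped frequency is ω_d = ω_n√(1−ζ²) = 7.50·√(1−0.388) = 5.87 rad/s.
Peak time t_p = π/ω_d = π/5.87 = 0.535 s.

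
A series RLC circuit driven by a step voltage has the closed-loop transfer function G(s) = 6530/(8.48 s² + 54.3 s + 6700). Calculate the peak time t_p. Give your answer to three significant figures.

Dividing through by 8.48: denominator becomes s² + 6.403 s + 790.1.
So ω_n = √790.1 = 28.1 rad/s and ζ = 6.403/(2·28.1) = 0.114.
The damped frequency ω_d = ω_n√(1−ζ²) = 27.9 rad/s. t_p = π/ω_d = 0.112 s.

t_p ≈ 0.112 s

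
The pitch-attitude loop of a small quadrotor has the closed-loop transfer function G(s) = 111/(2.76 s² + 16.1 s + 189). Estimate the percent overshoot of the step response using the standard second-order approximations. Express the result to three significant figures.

%OS ≈ 30.6%

Dividing through by 2.76: denominator becomes s² + 5.833 s + 68.48.
So ω_n = √68.48 = 8.28 rad/s and ζ = 5.833/(2·8.28) = 0.352.
Overshoot: exp(−π·0.352/√(1−0.352²)) = 0.306, i.e. 30.6%.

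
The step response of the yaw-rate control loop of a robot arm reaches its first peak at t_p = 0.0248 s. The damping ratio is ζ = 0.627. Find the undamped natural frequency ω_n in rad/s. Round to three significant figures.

ω_n ≈ 163 rad/s

Peak time t_p = π/ω_d, so ω_d = π/t_p = π/0.0248 = 127 rad/s.
ω_n = ω_d/√(1−ζ²) = 127/√0.607 = 163 rad/s.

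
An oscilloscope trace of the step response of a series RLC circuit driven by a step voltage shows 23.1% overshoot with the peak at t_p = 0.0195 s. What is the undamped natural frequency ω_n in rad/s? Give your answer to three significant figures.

ζ from %OS: ζ = |ln 0.231|/√(π²+ln²0.231) = 0.423.
From t_p = π/ω_d, ω_d = π/0.0195 = 161 rad/s, so ω_n = ω_d/√(1−ζ²) = 178 rad/s.

ω_n ≈ 178 rad/s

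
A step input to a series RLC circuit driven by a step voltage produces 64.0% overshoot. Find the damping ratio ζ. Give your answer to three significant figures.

ζ ≈ 0.141

ζ = −ln(OS)/√(π² + (ln OS)²). With OS = 0.640, ln OS = −0.4463 and ζ = 0.4463/3.173 = 0.141.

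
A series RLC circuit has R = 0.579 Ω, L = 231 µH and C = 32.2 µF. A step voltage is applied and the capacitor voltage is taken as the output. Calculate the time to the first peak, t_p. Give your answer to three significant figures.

For a series RLC circuit (capacitor voltage as output), ω_n = 1/√(LC) = 1/√(231 µH · 32.2 µF) = 11600 rad/s.
ζ = (R/2)·√(C/L) = (0.579/2)·√(32.2 µF/231 µH) = 0.108.
The damped frequency ω_d = ω_n√(1−ζ²) = 11500 rad/s. t_p = π/ω_d = 0.000273 s.

t_p ≈ 0.000273 s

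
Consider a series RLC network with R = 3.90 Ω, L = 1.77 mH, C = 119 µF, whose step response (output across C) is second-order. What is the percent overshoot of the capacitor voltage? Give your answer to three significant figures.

For a series RLC circuit (capacitor voltage as output), ω_n = 1/√(LC) = 1/√(1.77 mH · 119 µF) = 2180 rad/s.
ζ = (R/2)·√(C/L) = (3.90/2)·√(119 µF/1.77 mH) = 0.506.
%OS = 100·exp(−πζ/√(1−ζ²)) = 15.9%.

%OS ≈ 15.9%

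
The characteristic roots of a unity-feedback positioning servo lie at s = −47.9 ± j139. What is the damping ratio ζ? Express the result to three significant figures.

|pole| = ω_n = √(47.9² + 139²) = 147 rad/s; ζ = cos θ = σ/ω_n = 0.326.

ζ ≈ 0.326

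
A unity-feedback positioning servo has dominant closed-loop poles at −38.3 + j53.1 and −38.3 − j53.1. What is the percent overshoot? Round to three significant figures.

|pole| = ω_n = √(38.3² + 53.1²) = 65.5 rad/s; ζ = cos θ = σ/ω_n = 0.585.
%OS = 100·exp(−πζ/√(1−ζ²)) = 10.4%.

%OS ≈ 10.4%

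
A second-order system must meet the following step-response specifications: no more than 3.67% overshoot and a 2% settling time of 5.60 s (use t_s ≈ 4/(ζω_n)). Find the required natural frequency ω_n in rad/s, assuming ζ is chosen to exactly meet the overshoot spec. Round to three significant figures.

ζ = −ln(OS)/√(π² + (ln OS)²). With OS = 0.0367, ln OS = −3.305 and ζ = 3.305/4.560 = 0.725.
From t_s ≈ 4/(ζω_n): ω_n = 4/(ζ·t_s) = 4/(0.725·5.60) = 0.985 rad/s.

ω_n ≈ 0.985 rad/s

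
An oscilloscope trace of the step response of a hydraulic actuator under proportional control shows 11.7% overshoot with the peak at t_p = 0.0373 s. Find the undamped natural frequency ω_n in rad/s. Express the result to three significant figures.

ω_n ≈ 102 rad/s

ζ from %OS: ζ = |ln 0.117|/√(π²+ln²0.117) = 0.564.
From t_p = π/ω_d, ω_d = π/0.0373 = 84.2 rad/s, so ω_n = ω_d/√(1−ζ²) = 102 rad/s.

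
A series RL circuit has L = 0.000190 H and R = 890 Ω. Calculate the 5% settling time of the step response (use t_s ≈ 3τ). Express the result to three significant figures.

τ = L/R = 0.000190/890 = 0.000000213 s.
t_s ≈ 3τ = 0.000000640 s.

t_s ≈ 0.000000640 s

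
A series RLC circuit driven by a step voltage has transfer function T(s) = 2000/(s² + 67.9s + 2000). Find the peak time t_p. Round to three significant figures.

t_p ≈ 0.108 s

Comparing the denominator to s² + 2ζω_n s + ω_n²: ω_n = √2000 = 44.7 rad/s, and 2ζω_n = 67.9 so ζ = 67.9/(2·44.7) = 0.759.
ω_d = ω_n√(1−ζ²) = 29.1 rad/s. Then t_p = π/ω_d = 0.108 s.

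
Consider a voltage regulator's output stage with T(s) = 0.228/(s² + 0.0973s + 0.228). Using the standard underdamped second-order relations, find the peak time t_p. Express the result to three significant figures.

ω_n = √0.228 = 0.477 rad/s; ζ = 0.0973/(2·0.477) = 0.102.
The damped frequency ω_d = ω_n√(1−ζ²) = 0.475 rad/s. Then t_p = π/ω_d = 6.61 s.

t_p ≈ 6.61 s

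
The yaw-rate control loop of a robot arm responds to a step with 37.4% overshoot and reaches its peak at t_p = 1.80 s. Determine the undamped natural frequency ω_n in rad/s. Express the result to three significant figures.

ω_n ≈ 1.83 rad/s

From the overshoot, ζ = −ln(OS)/√(π²+ln²(OS)) = 0.299.
t_p = π/ω_d ⇒ ω_d = 1.75 rad/s; then ω_n = ω_d/√(1−ζ²) = 1.83 rad/s.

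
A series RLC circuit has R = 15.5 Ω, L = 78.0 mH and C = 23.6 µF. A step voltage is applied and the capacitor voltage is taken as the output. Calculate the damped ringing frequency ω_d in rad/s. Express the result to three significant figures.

For a series RLC circuit (capacitor voltage as output), ω_n = 1/√(LC) = 1/√(78.0 mH · 23.6 µF) = 737 rad/s.
ζ = (R/2)·√(C/L) = (15.5/2)·√(23.6 µF/78.0 mH) = 0.135.
ω_d = ω_n√(1−ζ²) = 730 rad/s.

ω_d ≈ 730 rad/s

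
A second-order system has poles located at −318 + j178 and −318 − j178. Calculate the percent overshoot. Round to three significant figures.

%OS ≈ 0.365%

With σ = 318, ω_d = 178: ω_n = √(σ²+ω_d²) = 364 rad/s, ζ = σ/ω_n = 0.873.
%OS = 100·exp(−πζ/√(1−ζ²)) = 0.365%.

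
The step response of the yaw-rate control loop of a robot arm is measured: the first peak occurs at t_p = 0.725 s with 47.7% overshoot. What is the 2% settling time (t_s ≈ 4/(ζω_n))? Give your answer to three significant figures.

t_s ≈ 3.92 s

The overshoot fixes ζ = −ln(OS)/√(π²+ln²(OS)) = 0.229.
t_p = π/ω_d ⇒ ω_d = 4.33 rad/s; then ω_n = ω_d/√(1−ζ²) = 4.45 rad/s.
t_s ≈ 4/(ζω_n) = 4/(0.229·4.45) = 3.92 s.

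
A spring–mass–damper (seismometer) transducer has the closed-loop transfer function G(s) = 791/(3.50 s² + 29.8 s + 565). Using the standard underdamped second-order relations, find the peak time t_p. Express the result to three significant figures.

Dividing through by 3.50: denominator becomes s² + 8.514 s + 161.4.
So ω_n = √161.4 = 12.7 rad/s and ζ = 8.514/(2·12.7) = 0.335.
ω_d = ω_n√(1−ζ²) = 12.0 rad/s. t_p = π/ω_d = 0.262 s.

t_p ≈ 0.262 s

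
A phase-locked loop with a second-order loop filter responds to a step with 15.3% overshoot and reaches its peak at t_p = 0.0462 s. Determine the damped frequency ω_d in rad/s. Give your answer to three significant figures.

t_p = π/ω_d, so ω_d = π/0.0462 = 68.0 rad/s.

ω_d ≈ 68.0 rad/s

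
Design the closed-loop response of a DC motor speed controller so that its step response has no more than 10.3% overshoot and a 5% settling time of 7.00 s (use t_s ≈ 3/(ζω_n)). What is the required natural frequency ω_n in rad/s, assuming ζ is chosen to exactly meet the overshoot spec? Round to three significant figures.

ω_n ≈ 0.731 rad/s

From %OS = 100·exp(−πζ/√(1−ζ²)), invert to get ζ = −ln(OS)/√(π² + ln²(OS)) with OS = 0.103.
−ln 0.103 = 2.273, so ζ = 2.273/√(π² + 5.167) = 0.586.
Then ω_n = 3/(ζ t_s) = 3/(0.586 × 7.00) = 0.731 rad/s.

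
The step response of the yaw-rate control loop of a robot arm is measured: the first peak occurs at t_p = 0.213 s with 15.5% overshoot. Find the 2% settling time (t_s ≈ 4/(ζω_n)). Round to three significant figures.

The overshoot fixes ζ = −ln(OS)/√(π²+ln²(OS)) = 0.510.
From t_p = π/ω_d, ω_d = π/0.213 = 14.7 rad/s, so ω_n = ω_d/√(1−ζ²) = 17.2 rad/s.
t_s ≈ 4/(ζω_n) = 4/(0.510·17.2) = 0.457 s.

t_s ≈ 0.457 s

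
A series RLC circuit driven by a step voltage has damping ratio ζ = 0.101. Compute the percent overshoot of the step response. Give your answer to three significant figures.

For an underdamped second-order system, %OS = 100·exp(−πζ/√(1−ζ²)).
πζ/√(1−ζ²) = π·0.101/√(1−0.0102) = 0.3189, so %OS = 100·e^(−0.3189) = 72.7%.

%OS ≈ 72.7%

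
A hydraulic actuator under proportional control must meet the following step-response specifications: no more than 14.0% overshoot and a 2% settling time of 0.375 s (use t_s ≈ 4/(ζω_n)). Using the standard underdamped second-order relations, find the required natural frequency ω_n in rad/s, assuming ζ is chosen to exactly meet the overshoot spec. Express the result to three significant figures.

ω_n ≈ 20.1 rad/s

ζ = −ln(OS)/√(π² + (ln OS)²). With OS = 0.140, ln OS = −1.966 and ζ = 1.966/3.706 = 0.531.
From t_s ≈ 4/(ζω_n): ω_n = 4/(ζ·t_s) = 4/(0.531·0.375) = 20.1 rad/s.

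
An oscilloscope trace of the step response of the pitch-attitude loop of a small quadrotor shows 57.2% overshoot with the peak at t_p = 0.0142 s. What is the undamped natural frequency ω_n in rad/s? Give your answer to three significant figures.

The overshoot fixes ζ = −ln(OS)/√(π²+ln²(OS)) = 0.175.
t_p = π/ω_d ⇒ ω_d = 221 rad/s; then ω_n = ω_d/√(1−ζ²) = 225 rad/s.

ω_n ≈ 225 rad/s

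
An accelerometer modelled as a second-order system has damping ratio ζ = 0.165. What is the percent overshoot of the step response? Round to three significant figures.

For an underdamped second-order system, %OS = 100·exp(−πζ/√(1−ζ²)).
πζ/√(1−ζ²) = π·0.165/√(1−0.0272) = 0.5256, so %OS = 100·e^(−0.5256) = 59.1%.

%OS ≈ 59.1%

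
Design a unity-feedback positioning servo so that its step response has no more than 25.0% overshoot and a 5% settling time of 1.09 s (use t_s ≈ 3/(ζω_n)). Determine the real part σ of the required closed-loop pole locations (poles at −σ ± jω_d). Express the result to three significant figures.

The settling-time spec alone fixes σ = ζω_n = 3/t_s = 3/1.09 = 2.75.
(Overshoot then fixes ζ = 0.404 and hence ω_d = σ·√(1−ζ²)/ζ = 6.24 rad/s.)

σ ≈ 2.75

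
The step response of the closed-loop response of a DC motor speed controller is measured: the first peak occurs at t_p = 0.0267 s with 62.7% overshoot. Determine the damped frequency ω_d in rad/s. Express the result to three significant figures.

ω_d ≈ 118 rad/s

t_p = π/ω_d, so ω_d = π/0.0267 = 118 rad/s.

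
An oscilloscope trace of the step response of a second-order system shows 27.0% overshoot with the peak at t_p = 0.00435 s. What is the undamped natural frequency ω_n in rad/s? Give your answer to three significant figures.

ω_n ≈ 782 rad/s

The overshoot fixes ζ = −ln(OS)/√(π²+ln²(OS)) = 0.385.
t_p = π/ω_d ⇒ ω_d = 722 rad/s; then ω_n = ω_d/√(1−ζ²) = 782 rad/s.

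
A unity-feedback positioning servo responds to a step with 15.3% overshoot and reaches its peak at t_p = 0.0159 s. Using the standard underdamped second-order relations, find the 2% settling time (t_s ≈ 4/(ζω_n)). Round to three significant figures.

t_s ≈ 0.0339 s

From the overshoot, ζ = −ln(OS)/√(π²+ln²(OS)) = 0.513.
t_p = π/ω_d ⇒ ω_d = 198 rad/s; then ω_n = ω_d/√(1−ζ²) = 230 rad/s.
t_s ≈ 4/(ζω_n) = 4/(0.513·230) = 0.0339 s.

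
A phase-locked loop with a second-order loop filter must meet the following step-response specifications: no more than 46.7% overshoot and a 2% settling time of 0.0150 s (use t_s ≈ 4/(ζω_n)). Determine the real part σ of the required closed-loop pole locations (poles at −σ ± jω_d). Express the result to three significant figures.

σ ≈ 267

The settling-time spec alone fixes σ = ζω_n = 4/t_s = 4/0.0150 = 267.
(Overshoot then fixes ζ = 0.236 and hence ω_d = σ·√(1−ζ²)/ζ = 1100 rad/s.)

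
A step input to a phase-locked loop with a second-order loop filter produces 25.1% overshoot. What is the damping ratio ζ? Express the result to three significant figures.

Inverting the overshoot relation: ζ = |ln 0.251|/√(π² + ln²0.251) = 0.403.

ζ ≈ 0.403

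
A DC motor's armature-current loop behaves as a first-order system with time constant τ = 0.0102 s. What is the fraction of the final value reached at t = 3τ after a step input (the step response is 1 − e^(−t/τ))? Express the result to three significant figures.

y(t)/y_∞ = 1 − e^(−t/τ) = 1 − e^(−3) = 1 − e^(−3.00) = 0.950.

y/y_∞ ≈ 0.950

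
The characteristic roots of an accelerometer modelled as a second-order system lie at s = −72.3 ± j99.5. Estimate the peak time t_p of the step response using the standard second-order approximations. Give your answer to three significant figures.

t_p = π/ω_d with ω_d = 99.5 (the imaginary part), so t_p = 0.0316 s.

t_p ≈ 0.0316 s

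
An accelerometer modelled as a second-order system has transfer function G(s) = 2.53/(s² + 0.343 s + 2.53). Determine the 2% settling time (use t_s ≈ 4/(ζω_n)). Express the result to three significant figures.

t_s ≈ 23.3 s

Matching coefficients with s² + 2ζω_n s + ω_n² gives ω_n² = 2.53 ⇒ ω_n = 1.59 rad/s, and ζ = 0.343/(2ω_n) = 0.108.
t_s ≈ 4/(ζω_n) = 4/(0.108·1.59) = 23.3 s.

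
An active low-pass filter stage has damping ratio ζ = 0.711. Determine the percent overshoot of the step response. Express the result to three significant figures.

For an underdamped second-order system, %OS = 100·exp(−πζ/√(1−ζ²)).
πζ/√(1−ζ²) = π·0.711/√(1−0.506) = 3.176, so %OS = 100·e^(−3.176) = 4.17%.

%OS ≈ 4.17%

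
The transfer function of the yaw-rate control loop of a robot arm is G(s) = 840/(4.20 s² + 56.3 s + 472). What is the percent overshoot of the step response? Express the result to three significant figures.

%OS ≈ 7.70%

Dividing through by 4.20: denominator becomes s² + 13.40 s + 112.4.
So ω_n = √112.4 = 10.6 rad/s and ζ = 13.40/(2·10.6) = 0.632.
%OS = 100·exp(−πζ/√(1−ζ²)) = 7.70%.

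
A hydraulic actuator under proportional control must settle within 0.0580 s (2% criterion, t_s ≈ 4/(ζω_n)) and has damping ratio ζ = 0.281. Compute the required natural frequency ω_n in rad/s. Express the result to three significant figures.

ω_n ≈ 245 rad/s

Rearranging t_s ≈ 4/(ζω_n) gives ω_n = 4/(ζ·t_s) = 4/(0.281 × 0.0580) = 245 rad/s.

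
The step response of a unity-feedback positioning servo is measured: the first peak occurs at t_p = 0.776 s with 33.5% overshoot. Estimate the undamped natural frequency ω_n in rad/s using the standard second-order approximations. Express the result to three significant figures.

From the overshoot, ζ = −ln(OS)/√(π²+ln²(OS)) = 0.329.
t_p = π/ω_d ⇒ ω_d = 4.05 rad/s; then ω_n = ω_d/√(1−ζ²) = 4.29 rad/s.

ω_n ≈ 4.29 rad/s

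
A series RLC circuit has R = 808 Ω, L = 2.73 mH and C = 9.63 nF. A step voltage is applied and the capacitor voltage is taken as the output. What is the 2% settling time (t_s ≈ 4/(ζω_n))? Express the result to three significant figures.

For a series RLC circuit (capacitor voltage as output), ω_n = 1/√(LC) = 1/√(2.73 mH · 9.63 nF) = 195000 rad/s.
ζ = (R/2)·√(C/L) = (808/2)·√(9.63 nF/2.73 mH) = 0.759.
t_s ≈ 4/(ζω_n) = 0.0000270 s.

t_s ≈ 0.0000270 s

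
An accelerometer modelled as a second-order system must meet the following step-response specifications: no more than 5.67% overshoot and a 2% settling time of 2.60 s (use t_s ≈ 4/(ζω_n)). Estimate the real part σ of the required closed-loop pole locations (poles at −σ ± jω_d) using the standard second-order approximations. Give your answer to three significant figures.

The settling-time spec alone fixes σ = ζω_n = 4/t_s = 4/2.60 = 1.54.
(Overshoot then fixes ζ = 0.674 and hence ω_d = σ·√(1−ζ²)/ζ = 1.68 rad/s.)

σ ≈ 1.54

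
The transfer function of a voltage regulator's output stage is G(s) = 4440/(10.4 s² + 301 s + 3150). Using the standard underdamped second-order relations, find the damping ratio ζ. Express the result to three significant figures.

Dividing through by 10.4: denominator becomes s² + 28.94 s + 302.9.
So ω_n = √302.9 = 17.4 rad/s and ζ = 28.94/(2·17.4) = 0.832.

ζ ≈ 0.832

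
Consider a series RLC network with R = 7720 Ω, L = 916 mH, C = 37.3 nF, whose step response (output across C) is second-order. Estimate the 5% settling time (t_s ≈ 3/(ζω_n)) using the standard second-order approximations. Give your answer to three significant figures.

For a series RLC circuit (capacitor voltage as output), ω_n = 1/√(LC) = 1/√(916 mH · 37.3 nF) = 5410 rad/s.
ζ = (R/2)·√(C/L) = (7720/2)·√(37.3 nF/916 mH) = 0.779.
t_s ≈ 3/(ζω_n) = 0.000712 s.

t_s ≈ 0.000712 s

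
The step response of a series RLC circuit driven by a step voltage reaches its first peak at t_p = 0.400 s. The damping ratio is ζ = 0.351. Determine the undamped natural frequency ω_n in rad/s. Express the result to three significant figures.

ω_n ≈ 8.39 rad/s

Peak time t_p = π/ω_d, so ω_d = π/t_p = π/0.400 = 7.85 rad/s.
ω_n = ω_d/√(1−ζ²) = 7.85/√0.877 = 8.39 rad/s.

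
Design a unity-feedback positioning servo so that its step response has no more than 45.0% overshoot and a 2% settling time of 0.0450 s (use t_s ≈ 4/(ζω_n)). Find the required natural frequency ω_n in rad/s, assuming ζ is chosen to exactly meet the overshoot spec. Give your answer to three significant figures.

ω_n ≈ 361 rad/s

From %OS = 100·exp(−πζ/√(1−ζ²)), invert to get ζ = −ln(OS)/√(π² + ln²(OS)) with OS = 0.450.
−ln 0.450 = 0.7985, so ζ = 0.7985/√(π² + 0.6376) = 0.246.
From t_s ≈ 4/(ζω_n): ω_n = 4/(ζ·t_s) = 4/(0.246·0.0450) = 361 rad/s.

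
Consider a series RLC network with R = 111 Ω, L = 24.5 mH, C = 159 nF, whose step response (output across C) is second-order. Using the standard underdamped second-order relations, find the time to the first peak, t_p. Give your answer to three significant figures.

t_p ≈ 0.000198 s

For a series RLC circuit (capacitor voltage as output), ω_n = 1/√(LC) = 1/√(24.5 mH · 159 nF) = 16000 rad/s.
ζ = (R/2)·√(C/L) = (111/2)·√(159 nF/24.5 mH) = 0.141.
ω_d = ω_n√(1−ζ²) = 15900 rad/s. t_p = π/ω_d = 0.000198 s.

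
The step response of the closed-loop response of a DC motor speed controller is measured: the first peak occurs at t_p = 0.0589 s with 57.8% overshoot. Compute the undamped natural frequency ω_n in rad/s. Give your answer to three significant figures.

ω_n ≈ 54.1 rad/s

ζ from %OS: ζ = |ln 0.578|/√(π²+ln²0.578) = 0.172.
From t_p = π/ω_d, ω_d = π/0.0589 = 53.3 rad/s, so ω_n = ω_d/√(1−ζ²) = 54.1 rad/s.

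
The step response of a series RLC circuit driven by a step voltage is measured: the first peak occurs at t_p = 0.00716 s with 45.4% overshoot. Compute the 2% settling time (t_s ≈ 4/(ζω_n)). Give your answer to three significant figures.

t_s ≈ 0.0363 s

From the overshoot, ζ = −ln(OS)/√(π²+ln²(OS)) = 0.244.
From t_p = π/ω_d, ω_d = π/0.00716 = 439 rad/s, so ω_n = ω_d/√(1−ζ²) = 452 rad/s.
t_s ≈ 4/(ζω_n) = 4/(0.244·452) = 0.0363 s.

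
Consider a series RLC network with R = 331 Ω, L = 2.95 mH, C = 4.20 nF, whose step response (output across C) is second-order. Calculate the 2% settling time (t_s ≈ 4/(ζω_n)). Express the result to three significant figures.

For a series RLC circuit (capacitor voltage as output), ω_n = 1/√(LC) = 1/√(2.95 mH · 4.20 nF) = 284000 rad/s.
ζ = (R/2)·√(C/L) = (331/2)·√(4.20 nF/2.95 mH) = 0.197.
t_s ≈ 4/(ζω_n) = 0.0000713 s.

t_s ≈ 0.0000713 s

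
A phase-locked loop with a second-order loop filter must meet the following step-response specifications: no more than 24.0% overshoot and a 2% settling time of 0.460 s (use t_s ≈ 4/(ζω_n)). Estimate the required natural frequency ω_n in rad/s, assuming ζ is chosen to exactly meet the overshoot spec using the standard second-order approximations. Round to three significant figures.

ω_n ≈ 21.0 rad/s

From %OS = 100·exp(−πζ/√(1−ζ²)), invert to get ζ = −ln(OS)/√(π² + ln²(OS)) with OS = 0.240.
−ln 0.240 = 1.427, so ζ = 1.427/√(π² + 2.037) = 0.414.
Then ω_n = 4/(ζ t_s) = 4/(0.414 × 0.460) = 21.0 rad/s.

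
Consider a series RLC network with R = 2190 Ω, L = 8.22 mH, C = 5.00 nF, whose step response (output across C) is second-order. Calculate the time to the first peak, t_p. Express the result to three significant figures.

For a series RLC circuit (capacitor voltage as output), ω_n = 1/√(LC) = 1/√(8.22 mH · 5.00 nF) = 156000 rad/s.
ζ = (R/2)·√(C/L) = (2190/2)·√(5.00 nF/8.22 mH) = 0.854.
The damped frequency ω_d = ω_n√(1−ζ²) = 81200 rad/s. t_p = π/ω_d = 0.0000387 s.

t_p ≈ 0.0000387 s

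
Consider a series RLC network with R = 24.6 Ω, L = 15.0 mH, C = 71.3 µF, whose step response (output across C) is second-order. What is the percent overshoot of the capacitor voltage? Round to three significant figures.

%OS ≈ 0.656%

For a series RLC circuit (capacitor voltage as output), ω_n = 1/√(LC) = 1/√(15.0 mH · 71.3 µF) = 967 rad/s.
ζ = (R/2)·√(C/L) = (24.6/2)·√(71.3 µF/15.0 mH) = 0.848.
%OS = 100·exp(−πζ/√(1−ζ²)) = 0.656%.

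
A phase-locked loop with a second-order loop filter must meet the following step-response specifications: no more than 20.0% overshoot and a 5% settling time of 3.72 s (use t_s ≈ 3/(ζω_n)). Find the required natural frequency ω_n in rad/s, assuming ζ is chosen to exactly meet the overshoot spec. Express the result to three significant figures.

ω_n ≈ 1.77 rad/s

Inverting the overshoot relation: ζ = |ln 0.200|/√(π² + ln²0.200) = 0.456.
Then ω_n = 3/(ζ t_s) = 3/(0.456 × 3.72) = 1.77 rad/s.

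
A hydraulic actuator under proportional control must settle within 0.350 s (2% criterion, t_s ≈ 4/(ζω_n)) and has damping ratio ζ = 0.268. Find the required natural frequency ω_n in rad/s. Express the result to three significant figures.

ω_n ≈ 42.6 rad/s

Rearranging t_s ≈ 4/(ζω_n) gives ω_n = 4/(ζ·t_s) = 4/(0.268 × 0.350) = 42.6 rad/s.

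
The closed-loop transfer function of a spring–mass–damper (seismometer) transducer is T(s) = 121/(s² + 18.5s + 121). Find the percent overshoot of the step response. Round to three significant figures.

Comparing the denominator to s² + 2ζω_n s + ω_n²: ω_n = √121 = 11.0 rad/s, and 2ζω_n = 18.5 so ζ = 18.5/(2·11.0) = 0.841.
%OS = 100·exp(−πζ/√(1−ζ²)) = 0.759%.

%OS ≈ 0.759%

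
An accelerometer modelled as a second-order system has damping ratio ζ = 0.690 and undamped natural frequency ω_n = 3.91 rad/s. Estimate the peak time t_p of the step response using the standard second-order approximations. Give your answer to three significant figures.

t_p ≈ 1.11 s

The damped frequency is ω_d = ω_n√(1−ζ²) = 3.91·√(1−0.476) = 2.83 rad/s.
Peak time t_p = π/ω_d = π/2.83 = 1.11 s.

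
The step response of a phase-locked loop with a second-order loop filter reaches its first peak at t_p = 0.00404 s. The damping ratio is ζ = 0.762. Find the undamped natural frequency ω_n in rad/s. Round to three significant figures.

ω_n ≈ 1200 rad/s

Peak time t_p = π/ω_d, so ω_d = π/t_p = π/0.00404 = 778 rad/s.
ω_n = ω_d/√(1−ζ²) = 778/√0.419 = 1200 rad/s.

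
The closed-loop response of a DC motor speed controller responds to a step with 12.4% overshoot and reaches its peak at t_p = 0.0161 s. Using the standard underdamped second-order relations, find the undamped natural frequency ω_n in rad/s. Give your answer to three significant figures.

The overshoot fixes ζ = −ln(OS)/√(π²+ln²(OS)) = 0.553.
From t_p = π/ω_d, ω_d = π/0.0161 = 195 rad/s, so ω_n = ω_d/√(1−ζ²) = 234 rad/s.

ω_n ≈ 234 rad/s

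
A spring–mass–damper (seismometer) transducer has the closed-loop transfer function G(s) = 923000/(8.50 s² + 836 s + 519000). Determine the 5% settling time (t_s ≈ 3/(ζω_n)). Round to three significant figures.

t_s ≈ 0.0610 s

Dividing through by 8.50: denominator becomes s² + 98.35 s + 61060.
So ω_n = √61060 = 247 rad/s and ζ = 98.35/(2·247) = 0.199.
t_s ≈ 3/(ζω_n) = 0.0610 s.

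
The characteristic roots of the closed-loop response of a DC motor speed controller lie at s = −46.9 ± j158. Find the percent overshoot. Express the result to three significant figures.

|pole| = ω_n = √(46.9² + 158²) = 165 rad/s; ζ = cos θ = σ/ω_n = 0.285.
Overshoot: exp(−π·0.285/√(1−0.285²)) = 0.394, i.e. 39.4%.

%OS ≈ 39.4%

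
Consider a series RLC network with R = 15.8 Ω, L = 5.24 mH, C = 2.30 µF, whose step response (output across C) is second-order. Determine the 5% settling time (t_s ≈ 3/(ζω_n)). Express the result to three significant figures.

t_s ≈ 0.00199 s

For a series RLC circuit (capacitor voltage as output), ω_n = 1/√(LC) = 1/√(5.24 mH · 2.30 µF) = 9110 rad/s.
ζ = (R/2)·√(C/L) = (15.8/2)·√(2.30 µF/5.24 mH) = 0.166.
t_s ≈ 3/(ζω_n) = 0.00199 s.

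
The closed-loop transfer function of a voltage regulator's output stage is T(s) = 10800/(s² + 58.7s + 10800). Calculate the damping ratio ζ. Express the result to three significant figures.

ζ ≈ 0.282

Matching coefficients with s² + 2ζω_n s + ω_n² gives ω_n² = 10800 ⇒ ω_n = 104 rad/s, and ζ = 58.7/(2ω_n) = 0.282.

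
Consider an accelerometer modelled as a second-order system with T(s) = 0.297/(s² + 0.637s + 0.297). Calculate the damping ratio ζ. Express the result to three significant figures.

Matching coefficients with s² + 2ζω_n s + ω_n² gives ω_n² = 0.297 ⇒ ω_n = 0.545 rad/s, and ζ = 0.637/(2ω_n) = 0.584.

ζ ≈ 0.584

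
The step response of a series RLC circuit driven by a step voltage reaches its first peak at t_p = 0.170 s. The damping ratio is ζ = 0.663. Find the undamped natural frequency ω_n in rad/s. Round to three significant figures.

ω_n ≈ 24.7 rad/s

Peak time t_p = π/ω_d, so ω_d = π/t_p = π/0.170 = 18.5 rad/s.
ω_n = ω_d/√(1−ζ²) = 18.5/√0.560 = 24.7 rad/s.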